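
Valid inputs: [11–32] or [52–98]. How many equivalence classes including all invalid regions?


Valid ranges: [11,32] and [52,98]
Class 1: x < 11 — invalid
Class 2: 11 ≤ x ≤ 32 — valid
Class 3: 32 < x < 52 — invalid (gap between ranges)
Class 4: 52 ≤ x ≤ 98 — valid
Class 5: x > 98 — invalid
Total equivalence classes: 5

5 equivalence classes


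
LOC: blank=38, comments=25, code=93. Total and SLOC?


Total LOC = blank + comment + code
Total LOC = 38 + 25 + 93 = 156
SLOC (source only) = code = 93

Total LOC: 156, SLOC: 93


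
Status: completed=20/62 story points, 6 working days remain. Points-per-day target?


Formula: Required rate = Remaining points / Days left
Remaining = 62 - 20 = 42 points
Required rate = 42 / 6 = 7.0 points/day

7.0 points/day


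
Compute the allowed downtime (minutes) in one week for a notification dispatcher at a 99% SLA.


Formula: allowed downtime = period * (100 - SLA) / 100
Period (week) = 10080 minutes
Unavailability fraction = (100 - 99.0) / 100
Allowed downtime = 10080 * (100 - 99.0) / 100
Allowed downtime = 100.8 minutes

100.8 minutes


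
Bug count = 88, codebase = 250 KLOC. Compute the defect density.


Defect density = defects / KLOC
Defect density = 88 / 250
Defect density = 0.352 defects/KLOC

0.352 defects/KLOC


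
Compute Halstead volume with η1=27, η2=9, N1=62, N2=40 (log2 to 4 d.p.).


Formula: V = N * log2(η), where N = N1 + N2 and η = η1 + η2
η = 27 + 9 = 36
N = 62 + 40 = 102
log2(36) ≈ 5.1699
V = 102 * 5.1699 = 527.33

527.33


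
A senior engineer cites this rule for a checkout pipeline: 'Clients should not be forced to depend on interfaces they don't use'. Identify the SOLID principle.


This describes the Interface Segregation Principle (ISP)

Interface Segregation Principle (ISP)


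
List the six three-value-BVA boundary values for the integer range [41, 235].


Range: [41, 235]
Boundaries: just below min, min, min+1, max-1, max, just above max
Values: [40, 41, 42, 234, 235, 236]

[40, 41, 42, 234, 235, 236]


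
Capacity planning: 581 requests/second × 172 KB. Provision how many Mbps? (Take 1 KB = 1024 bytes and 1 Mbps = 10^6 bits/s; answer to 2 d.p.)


Formula: Mbps = payload_bytes * RPS * 8 / 1e6
Payload per request = 172 KB = 172 * 1024 = 176128 bytes
Total bytes/sec = 176128 * 581 = 102330368
Total bits/sec = 102330368 * 8 = 818642944
Mbps = 818642944 / 1e6 = 818.64

818.64 Mbps


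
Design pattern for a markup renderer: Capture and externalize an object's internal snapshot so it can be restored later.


This matches the Memento pattern

Memento


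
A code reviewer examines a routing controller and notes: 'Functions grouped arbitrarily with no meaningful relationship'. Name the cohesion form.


Reasoning: Worst: random grouping
Type: Coincidental cohesion

Coincidental cohesion


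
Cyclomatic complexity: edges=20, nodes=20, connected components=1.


Formula: V(G) = E - N + 2P
V(G) = 20 - 20 + 2*1
V(G) = 0 + 2
V(G) = 2

2


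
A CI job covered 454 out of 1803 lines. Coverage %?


Coverage = covered / total * 100
Coverage = 454 / 1803 * 100
Coverage = 25.18%

25.18%


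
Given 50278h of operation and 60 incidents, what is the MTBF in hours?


Formula: MTBF = Total operating time / Number of failures
MTBF = 50278 / 60
MTBF = 837.97 hours

837.97 hours


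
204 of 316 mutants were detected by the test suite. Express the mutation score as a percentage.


Mutation score = killed / total * 100
Mutation score = 204 / 316 * 100
Mutation score = 64.56%

64.56%


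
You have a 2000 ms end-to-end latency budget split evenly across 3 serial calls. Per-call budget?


Formula: per_stage = total_budget / stages
per_stage = 2000 / 3
per_stage = 666.67 ms

666.67 ms


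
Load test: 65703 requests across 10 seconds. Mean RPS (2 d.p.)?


Formula: throughput = requests / seconds
throughput = 65703 / 10
throughput = 6570.3 requests/second

6570.3 requests/second


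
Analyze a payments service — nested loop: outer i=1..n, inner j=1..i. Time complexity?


Reasoning: triangle: n(n+1)/2 ~ n^2/2
Complexity: O(n^2)

O(n^2)


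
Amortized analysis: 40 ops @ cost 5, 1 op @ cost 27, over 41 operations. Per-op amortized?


Formula: Amortized cost = Total cost / Operations
Total cost = (40 * 5) + (1 * 27)
Total cost = 200 + 27 = 227
Amortized = 227 / 41 = 5.5366

5.5366


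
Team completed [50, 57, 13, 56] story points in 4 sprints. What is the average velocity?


Formula: Avg velocity = Total points / Number of sprints
Points: [50, 57, 13, 56]
Sum = 50 + 57 + 13 + 56 = 176
Avg velocity = 176 / 4 = 44.0 points/sprint

44.0 points/sprint


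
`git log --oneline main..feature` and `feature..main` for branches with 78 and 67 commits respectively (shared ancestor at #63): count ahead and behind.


Common ancestor: commit #63
feature commits after divergence: 78 - 63 = 15
main commits after divergence: 67 - 63 = 4
feature is 15 commits ahead of main
main is 4 commits ahead of feature

feature ahead: 15, main ahead: 4


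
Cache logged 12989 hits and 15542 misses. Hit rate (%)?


Formula: hit rate = hits / (hits + misses) * 100
hit rate = 12989 / (12989 + 15542) * 100
hit rate = 12989 / 28531 * 100
hit rate = 45.53%

45.53%


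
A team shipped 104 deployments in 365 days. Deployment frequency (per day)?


Formula: deployments per day = releases / days
= 104 / 365
= 0.285 deploys/day
(equivalently, 1.99 deploys/week)

0.285 deploys/day


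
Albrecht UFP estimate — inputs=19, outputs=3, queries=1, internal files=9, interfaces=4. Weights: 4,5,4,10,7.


UFP = EI*4 + EO*5 + EQ*4 + ILF*10 + EIF*7
UFP = 19*4 + 3*5 + 1*4 + 9*10 + 4*7
UFP = 76 + 15 + 4 + 90 + 28
UFP = 213

213


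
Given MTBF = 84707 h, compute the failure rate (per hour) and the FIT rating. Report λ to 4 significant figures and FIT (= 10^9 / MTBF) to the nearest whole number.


Formula: λ = 1 / MTBF; FIT = λ × 1e9 = 1e9 / MTBF
λ = 1 / 84707 ≈ 1.181e-05 failures/hour
FIT = 1e9 / 84707 ≈ 11805 failures per 1e9 hours (nearest whole number)

λ = 1.181e-05 /h, FIT = 11805


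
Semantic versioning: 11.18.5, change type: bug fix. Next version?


Current: 11.18.5
Change category: 'bug fix' → patch bump
SemVer rule: patch bump → increment PATCH (MAJOR and MINOR unchanged)
New: 11.18.6

11.18.6


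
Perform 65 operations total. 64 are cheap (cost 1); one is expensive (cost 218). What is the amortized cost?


Formula: Amortized cost = Total cost / Operations
Total cost = (64 * 1) + (1 * 218)
Total cost = 64 + 218 = 282
Amortized = 282 / 65 = 4.3385

4.3385


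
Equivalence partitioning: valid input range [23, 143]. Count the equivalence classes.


Valid range: [23, 143]
Class 1: x < 23 — invalid
Class 2: 23 ≤ x ≤ 143 — valid
Class 3: x > 143 — invalid
Total equivalence classes: 3

3 equivalence classes


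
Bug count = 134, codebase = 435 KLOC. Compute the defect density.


Defect density = defects / KLOC
Defect density = 134 / 435
Defect density = 0.308 defects/KLOC

0.308 defects/KLOC


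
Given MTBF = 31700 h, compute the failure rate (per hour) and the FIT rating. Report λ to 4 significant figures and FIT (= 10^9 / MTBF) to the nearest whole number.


Formula: λ = 1 / MTBF; FIT = λ × 1e9 = 1e9 / MTBF
λ = 1 / 31700 ≈ 3.155e-05 failures/hour
FIT = 1e9 / 31700 ≈ 31546 failures per 1e9 hours (nearest whole number)

λ = 3.155e-05 /h, FIT = 31546


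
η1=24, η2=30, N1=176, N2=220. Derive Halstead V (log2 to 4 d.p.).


Formula: V = N * log2(η), where N = N1 + N2 and η = η1 + η2
η = 24 + 30 = 54
N = 176 + 220 = 396
log2(54) ≈ 5.7549
V = 396 * 5.7549 = 2278.94

2278.94


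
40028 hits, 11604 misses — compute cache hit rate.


Formula: hit rate = hits / (hits + misses) * 100
hit rate = 40028 / (40028 + 11604) * 100
hit rate = 40028 / 51632 * 100
hit rate = 77.53%

77.53%


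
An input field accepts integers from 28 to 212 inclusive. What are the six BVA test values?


Range: [28, 212]
Boundaries: just below min, min, min+1, max-1, max, just above max
Values: [27, 28, 29, 211, 212, 213]

[27, 28, 29, 211, 212, 213]


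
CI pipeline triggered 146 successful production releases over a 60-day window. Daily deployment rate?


Formula: deployments per day = releases / days
= 146 / 60
= 2.433 deploys/day
(equivalently, 17.03 deploys/week)

2.433 deploys/day


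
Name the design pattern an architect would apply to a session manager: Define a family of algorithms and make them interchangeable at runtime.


This matches the Strategy pattern

Strategy


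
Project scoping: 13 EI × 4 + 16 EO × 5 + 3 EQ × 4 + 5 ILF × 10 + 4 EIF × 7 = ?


UFP = EI*4 + EO*5 + EQ*4 + ILF*10 + EIF*7
UFP = 13*4 + 16*5 + 3*4 + 5*10 + 4*7
UFP = 52 + 80 + 12 + 50 + 28
UFP = 222

222


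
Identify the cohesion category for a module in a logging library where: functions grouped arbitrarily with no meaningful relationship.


Reasoning: Worst: random grouping
Type: Coincidental cohesion

Coincidental cohesion


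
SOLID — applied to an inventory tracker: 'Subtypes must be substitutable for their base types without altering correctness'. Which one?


This describes the Liskov Substitution Principle (LSP)

Liskov Substitution Principle (LSP)


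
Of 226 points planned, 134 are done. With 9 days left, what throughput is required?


Formula: Required rate = Remaining points / Days left
Remaining = 226 - 134 = 92 points
Required rate = 92 / 9 = 10.22 points/day

10.22 points/day


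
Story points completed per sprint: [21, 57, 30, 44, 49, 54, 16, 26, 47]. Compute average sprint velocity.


Formula: Avg velocity = Total points / Number of sprints
Points: [21, 57, 30, 44, 49, 54, 16, 26, 47]
Sum = 21 + 57 + 30 + 44 + 49 + 54 + 16 + 26 + 47 = 344
Avg velocity = 344 / 9 = 38.22 points/sprint

38.22 points/sprint


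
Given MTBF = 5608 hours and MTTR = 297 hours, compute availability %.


Availability = MTBF / (MTBF + MTTR)
Availability = 5608 / (5608 + 297)
Availability = 5608 / 5905
Availability = 94.9704%

94.9704%


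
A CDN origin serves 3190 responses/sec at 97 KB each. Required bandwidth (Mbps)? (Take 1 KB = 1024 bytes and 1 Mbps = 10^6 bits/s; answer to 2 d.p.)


Formula: Mbps = payload_bytes * RPS * 8 / 1e6
Payload per request = 97 KB = 97 * 1024 = 99328 bytes
Total bytes/sec = 99328 * 3190 = 316856320
Total bits/sec = 316856320 * 8 = 2534850560
Mbps = 2534850560 / 1e6 = 2534.85

2534.85 Mbps


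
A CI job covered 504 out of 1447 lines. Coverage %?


Coverage = covered / total * 100
Coverage = 504 / 1447 * 100
Coverage = 34.83%

34.83%


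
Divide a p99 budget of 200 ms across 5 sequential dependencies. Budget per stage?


Formula: per_stage = total_budget / stages
per_stage = 200 / 5
per_stage = 40.0 ms

40.0 ms


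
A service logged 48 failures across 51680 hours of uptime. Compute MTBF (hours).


Formula: MTBF = Total operating time / Number of failures
MTBF = 51680 / 48
MTBF = 1076.67 hours

1076.67 hours


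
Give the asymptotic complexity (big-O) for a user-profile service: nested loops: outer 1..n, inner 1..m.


Reasoning: product of independent bounds
Complexity: O(n*m)

O(n*m)


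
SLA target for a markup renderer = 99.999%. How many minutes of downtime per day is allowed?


Formula: allowed downtime = period * (100 - SLA) / 100
Period (day) = 1440 minutes
Unavailability fraction = (100 - 99.999) / 100
Allowed downtime = 1440 * (100 - 99.999) / 100
Allowed downtime = 0.0144 minutes

0.0144 minutes


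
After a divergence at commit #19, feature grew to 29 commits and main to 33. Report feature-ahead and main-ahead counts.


Common ancestor: commit #19
feature commits after divergence: 29 - 19 = 10
main commits after divergence: 33 - 19 = 14
feature is 10 commits ahead of main
main is 14 commits ahead of feature

feature ahead: 10, main ahead: 14


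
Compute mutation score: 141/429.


Mutation score = killed / total * 100
Mutation score = 141 / 429 * 100
Mutation score = 32.87%

32.87%


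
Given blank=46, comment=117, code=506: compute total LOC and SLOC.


Total LOC = blank + comment + code
Total LOC = 46 + 117 + 506 = 669
SLOC (source only) = code = 506

Total LOC: 669, SLOC: 506


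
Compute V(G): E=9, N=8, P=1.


Formula: V(G) = E - N + 2P
V(G) = 9 - 8 + 2*1
V(G) = 1 + 2
V(G) = 3

3


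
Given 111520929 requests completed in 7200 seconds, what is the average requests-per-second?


Formula: throughput = requests / seconds
throughput = 111520929 / 7200
throughput = 15489.02 requests/second

15489.02 requests/second


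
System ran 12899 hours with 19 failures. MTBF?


Formula: MTBF = Total operating time / Number of failures
MTBF = 12899 / 19
MTBF = 678.89 hours

678.89 hours


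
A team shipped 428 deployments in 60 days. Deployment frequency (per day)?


Formula: deployments per day = releases / days
= 428 / 60
= 7.133 deploys/day
(equivalently, 49.93 deploys/week)

7.133 deploys/day


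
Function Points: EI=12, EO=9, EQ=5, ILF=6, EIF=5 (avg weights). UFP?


UFP = EI*4 + EO*5 + EQ*4 + ILF*10 + EIF*7
UFP = 12*4 + 9*5 + 5*4 + 6*10 + 5*7
UFP = 48 + 45 + 20 + 60 + 35
UFP = 208

208


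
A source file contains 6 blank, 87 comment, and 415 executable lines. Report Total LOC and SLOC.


Total LOC = blank + comment + code
Total LOC = 6 + 87 + 415 = 508
SLOC (source only) = code = 415

Total LOC: 508, SLOC: 415


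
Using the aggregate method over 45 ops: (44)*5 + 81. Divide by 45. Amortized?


Formula: Amortized cost = Total cost / Operations
Total cost = (44 * 5) + (1 * 81)
Total cost = 220 + 81 = 301
Amortized = 301 / 45 = 6.6889

6.6889


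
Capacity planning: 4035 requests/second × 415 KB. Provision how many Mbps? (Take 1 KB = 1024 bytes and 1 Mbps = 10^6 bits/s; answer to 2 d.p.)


Formula: Mbps = payload_bytes * RPS * 8 / 1e6
Payload per request = 415 KB = 415 * 1024 = 424960 bytes
Total bytes/sec = 424960 * 4035 = 1714713600
Total bits/sec = 1714713600 * 8 = 13717708800
Mbps = 13717708800 / 1e6 = 13717.71

13717.71 Mbps


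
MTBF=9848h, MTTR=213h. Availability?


Availability = MTBF / (MTBF + MTTR)
Availability = 9848 / (9848 + 213)
Availability = 9848 / 10061
Availability = 97.8829%

97.8829%


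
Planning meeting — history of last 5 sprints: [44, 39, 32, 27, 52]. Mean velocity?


Formula: Avg velocity = Total points / Number of sprints
Points: [44, 39, 32, 27, 52]
Sum = 44 + 39 + 32 + 27 + 52 = 194
Avg velocity = 194 / 5 = 38.8 points/sprint

38.8 points/sprint


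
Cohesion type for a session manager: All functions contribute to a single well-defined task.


Reasoning: Best: single purpose
Type: Functional cohesion

Functional cohesion


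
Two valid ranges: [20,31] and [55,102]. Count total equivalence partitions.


Valid ranges: [20,31] and [55,102]
Class 1: x < 20 — invalid
Class 2: 20 ≤ x ≤ 31 — valid
Class 3: 31 < x < 55 — invalid (gap between ranges)
Class 4: 55 ≤ x ≤ 102 — valid
Class 5: x > 102 — invalid
Total equivalence classes: 5

5 equivalence classes


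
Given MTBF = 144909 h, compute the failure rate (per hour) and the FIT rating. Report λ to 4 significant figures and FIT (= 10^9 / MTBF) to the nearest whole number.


Formula: λ = 1 / MTBF; FIT = λ × 1e9 = 1e9 / MTBF
λ = 1 / 144909 ≈ 6.901e-06 failures/hour
FIT = 1e9 / 144909 ≈ 6901 failures per 1e9 hours (nearest whole number)

λ = 6.901e-06 /h, FIT = 6901


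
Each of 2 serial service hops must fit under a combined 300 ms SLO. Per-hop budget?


Formula: per_stage = total_budget / stages
per_stage = 300 / 2
per_stage = 150.0 ms

150.0 ms


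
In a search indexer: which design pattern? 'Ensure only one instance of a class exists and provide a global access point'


This matches the Singleton pattern

Singleton


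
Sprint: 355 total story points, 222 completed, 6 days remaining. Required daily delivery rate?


Formula: Required rate = Remaining points / Days left
Remaining = 355 - 222 = 133 points
Required rate = 133 / 6 = 22.17 points/day

22.17 points/day


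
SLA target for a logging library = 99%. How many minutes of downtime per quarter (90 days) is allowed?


Formula: allowed downtime = period * (100 - SLA) / 100
Period (quarter (90 days)) = 129600 minutes
Unavailability fraction = (100 - 99.0) / 100
Allowed downtime = 129600 * (100 - 99.0) / 100
Allowed downtime = 1296.0 minutes

1296.0 minutes


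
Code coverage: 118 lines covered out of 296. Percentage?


Coverage = covered / total * 100
Coverage = 118 / 296 * 100
Coverage = 39.86%

39.86%


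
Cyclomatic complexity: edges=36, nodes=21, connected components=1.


Formula: V(G) = E - N + 2P
V(G) = 36 - 21 + 2*1
V(G) = 15 + 2
V(G) = 17

17


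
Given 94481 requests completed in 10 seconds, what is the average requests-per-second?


Formula: throughput = requests / seconds
throughput = 94481 / 10
throughput = 9448.1 requests/second

9448.1 requests/second


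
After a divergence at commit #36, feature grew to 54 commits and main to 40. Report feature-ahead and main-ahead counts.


Common ancestor: commit #36
feature commits after divergence: 54 - 36 = 18
main commits after divergence: 40 - 36 = 4
feature is 18 commits ahead of main
main is 4 commits ahead of feature

feature ahead: 18, main ahead: 4


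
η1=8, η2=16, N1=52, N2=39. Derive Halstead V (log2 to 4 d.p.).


Formula: V = N * log2(η), where N = N1 + N2 and η = η1 + η2
η = 8 + 16 = 24
N = 52 + 39 = 91
log2(24) ≈ 4.5850
V = 91 * 4.5850 = 417.24

417.24


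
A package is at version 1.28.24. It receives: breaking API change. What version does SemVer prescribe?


Current: 1.28.24
Change category: 'breaking API change' → major bump
SemVer rule: major bump → increment MAJOR, reset MINOR and PATCH to 0
New: 2.0.0

2.0.0


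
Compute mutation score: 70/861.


Mutation score = killed / total * 100
Mutation score = 70 / 861 * 100
Mutation score = 8.13%

8.13%


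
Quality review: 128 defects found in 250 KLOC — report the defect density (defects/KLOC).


Defect density = defects / KLOC
Defect density = 128 / 250
Defect density = 0.512 defects/KLOC

0.512 defects/KLOC


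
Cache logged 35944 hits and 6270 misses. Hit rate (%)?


Formula: hit rate = hits / (hits + misses) * 100
hit rate = 35944 / (35944 + 6270) * 100
hit rate = 35944 / 42214 * 100
hit rate = 85.15%

85.15%


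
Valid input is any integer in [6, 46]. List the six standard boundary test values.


Range: [6, 46]
Boundaries: just below min, min, min+1, max-1, max, just above max
Values: [5, 6, 7, 45, 46, 47]

[5, 6, 7, 45, 46, 47]


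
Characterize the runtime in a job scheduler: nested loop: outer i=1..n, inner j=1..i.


Reasoning: triangle: n(n+1)/2 ~ n^2/2
Complexity: O(n^2)

O(n^2)


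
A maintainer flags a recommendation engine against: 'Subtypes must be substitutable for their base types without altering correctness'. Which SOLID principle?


This describes the Liskov Substitution Principle (LSP)

Liskov Substitution Principle (LSP)


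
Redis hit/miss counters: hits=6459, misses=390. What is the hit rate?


Formula: hit rate = hits / (hits + misses) * 100
hit rate = 6459 / (6459 + 390) * 100
hit rate = 6459 / 6849 * 100
hit rate = 94.31%

94.31%


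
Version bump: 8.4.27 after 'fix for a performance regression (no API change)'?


Current: 8.4.27
Change category: 'fix for a performance regression (no API change)' → patch bump
SemVer rule: patch bump → increment PATCH (MAJOR and MINOR unchanged)
New: 8.4.28

8.4.28


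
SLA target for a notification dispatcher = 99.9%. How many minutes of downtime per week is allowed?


Formula: allowed downtime = period * (100 - SLA) / 100
Period (week) = 10080 minutes
Unavailability fraction = (100 - 99.9) / 100
Allowed downtime = 10080 * (100 - 99.9) / 100
Allowed downtime = 10.08 minutes

10.08 minutes


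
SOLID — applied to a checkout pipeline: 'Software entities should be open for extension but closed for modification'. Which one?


This describes the Open/Closed Principle (OCP)

Open/Closed Principle (OCP)


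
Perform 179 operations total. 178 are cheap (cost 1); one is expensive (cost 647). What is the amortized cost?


Formula: Amortized cost = Total cost / Operations
Total cost = (178 * 1) + (1 * 647)
Total cost = 178 + 647 = 825
Amortized = 825 / 179 = 4.6089

4.6089


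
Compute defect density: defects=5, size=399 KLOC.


Defect density = defects / KLOC
Defect density = 5 / 399
Defect density = 0.013 defects/KLOC

0.013 defects/KLOC


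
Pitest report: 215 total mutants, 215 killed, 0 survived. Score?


Mutation score = killed / total * 100
Mutation score = 215 / 215 * 100
Mutation score = 100.0%

100.0%


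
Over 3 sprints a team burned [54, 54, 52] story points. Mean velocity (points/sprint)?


Formula: Avg velocity = Total points / Number of sprints
Points: [54, 54, 52]
Sum = 54 + 54 + 52 = 160
Avg velocity = 160 / 3 = 53.33 points/sprint

53.33 points/sprint


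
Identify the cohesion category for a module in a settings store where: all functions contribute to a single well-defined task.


Reasoning: Best: single purpose
Type: Functional cohesion

Functional cohesion


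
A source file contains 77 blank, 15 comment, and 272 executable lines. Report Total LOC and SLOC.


Total LOC = blank + comment + code
Total LOC = 77 + 15 + 272 = 364
SLOC (source only) = code = 272

Total LOC: 364, SLOC: 272


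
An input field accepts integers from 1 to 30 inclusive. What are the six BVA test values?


Range: [1, 30]
Boundaries: just below min, min, min+1, max-1, max, just above max
Values: [0, 1, 2, 29, 30, 31]

[0, 1, 2, 29, 30, 31]


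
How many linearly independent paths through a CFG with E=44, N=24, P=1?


Formula: V(G) = E - N + 2P
V(G) = 44 - 24 + 2*1
V(G) = 20 + 2
V(G) = 22

22


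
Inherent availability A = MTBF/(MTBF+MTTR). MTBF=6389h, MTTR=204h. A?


Availability = MTBF / (MTBF + MTTR)
Availability = 6389 / (6389 + 204)
Availability = 6389 / 6593
Availability = 96.9058%

96.9058%


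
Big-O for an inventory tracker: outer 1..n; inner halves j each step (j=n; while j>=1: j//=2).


Reasoning: n times log n
Complexity: O(n log n)

O(n log n)


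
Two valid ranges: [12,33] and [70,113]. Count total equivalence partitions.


Valid ranges: [12,33] and [70,113]
Class 1: x < 12 — invalid
Class 2: 12 ≤ x ≤ 33 — valid
Class 3: 33 < x < 70 — invalid (gap between ranges)
Class 4: 70 ≤ x ≤ 113 — valid
Class 5: x > 113 — invalid
Total equivalence classes: 5

5 equivalence classes


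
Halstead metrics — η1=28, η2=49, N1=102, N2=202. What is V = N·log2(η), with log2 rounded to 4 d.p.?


Formula: V = N * log2(η), where N = N1 + N2 and η = η1 + η2
η = 28 + 49 = 77
N = 102 + 202 = 304
log2(77) ≈ 6.2668
V = 304 * 6.2668 = 1905.11

1905.11


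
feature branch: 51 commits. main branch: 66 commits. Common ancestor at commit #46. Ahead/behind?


Common ancestor: commit #46
feature commits after divergence: 51 - 46 = 5
main commits after divergence: 66 - 46 = 20
feature is 5 commits ahead of main
main is 20 commits ahead of feature

feature ahead: 5, main ahead: 20


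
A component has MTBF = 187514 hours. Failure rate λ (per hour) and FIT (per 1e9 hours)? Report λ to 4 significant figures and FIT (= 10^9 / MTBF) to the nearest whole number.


Formula: λ = 1 / MTBF; FIT = λ × 1e9 = 1e9 / MTBF
λ = 1 / 187514 ≈ 5.333e-06 failures/hour
FIT = 1e9 / 187514 ≈ 5333 failures per 1e9 hours (nearest whole number)

λ = 5.333e-06 /h, FIT = 5333


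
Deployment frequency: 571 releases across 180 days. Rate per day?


Formula: deployments per day = releases / days
= 571 / 180
= 3.172 deploys/day
(equivalently, 22.21 deploys/week)

3.172 deploys/day


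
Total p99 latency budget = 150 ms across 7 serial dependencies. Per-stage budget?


Formula: per_stage = total_budget / stages
per_stage = 150 / 7
per_stage = 21.43 ms

21.43 ms


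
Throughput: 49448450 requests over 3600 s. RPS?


Formula: throughput = requests / seconds
throughput = 49448450 / 3600
throughput = 13735.68 requests/second

13735.68 requests/second


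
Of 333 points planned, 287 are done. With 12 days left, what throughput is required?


Formula: Required rate = Remaining points / Days left
Remaining = 333 - 287 = 46 points
Required rate = 46 / 12 = 3.83 points/day

3.83 points/day


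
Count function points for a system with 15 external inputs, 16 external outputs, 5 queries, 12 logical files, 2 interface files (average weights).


UFP = EI*4 + EO*5 + EQ*4 + ILF*10 + EIF*7
UFP = 15*4 + 16*5 + 5*4 + 12*10 + 2*7
UFP = 60 + 80 + 20 + 120 + 14
UFP = 294

294


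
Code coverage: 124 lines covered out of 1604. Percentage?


Coverage = covered / total * 100
Coverage = 124 / 1604 * 100
Coverage = 7.73%

7.73%


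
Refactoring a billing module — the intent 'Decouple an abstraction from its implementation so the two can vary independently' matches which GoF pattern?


This matches the Bridge pattern

Bridge


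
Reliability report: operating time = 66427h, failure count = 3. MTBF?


Formula: MTBF = Total operating time / Number of failures
MTBF = 66427 / 3
MTBF = 22142.33 hours

22142.33 hours


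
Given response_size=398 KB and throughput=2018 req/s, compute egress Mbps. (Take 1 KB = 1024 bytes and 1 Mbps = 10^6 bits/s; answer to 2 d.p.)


Formula: Mbps = payload_bytes * RPS * 8 / 1e6
Payload per request = 398 KB = 398 * 1024 = 407552 bytes
Total bytes/sec = 407552 * 2018 = 822439936
Total bits/sec = 822439936 * 8 = 6579519488
Mbps = 6579519488 / 1e6 = 6579.52

6579.52 Mbps


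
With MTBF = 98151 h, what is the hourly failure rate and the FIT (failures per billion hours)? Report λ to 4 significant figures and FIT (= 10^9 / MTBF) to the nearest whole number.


Formula: λ = 1 / MTBF; FIT = λ × 1e9 = 1e9 / MTBF
λ = 1 / 98151 ≈ 1.019e-05 failures/hour
FIT = 1e9 / 98151 ≈ 10188 failures per 1e9 hours (nearest whole number)

λ = 1.019e-05 /h, FIT = 10188


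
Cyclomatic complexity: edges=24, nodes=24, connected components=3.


Formula: V(G) = E - N + 2P
V(G) = 24 - 24 + 2*3
V(G) = 0 + 6
V(G) = 6

6


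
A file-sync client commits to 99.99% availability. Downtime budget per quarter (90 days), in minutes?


Formula: allowed downtime = period * (100 - SLA) / 100
Period (quarter (90 days)) = 129600 minutes
Unavailability fraction = (100 - 99.99) / 100
Allowed downtime = 129600 * (100 - 99.99) / 100
Allowed downtime = 12.96 minutes

12.96 minutes


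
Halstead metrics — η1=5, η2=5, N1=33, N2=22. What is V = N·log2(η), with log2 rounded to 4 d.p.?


Formula: V = N * log2(η), where N = N1 + N2 and η = η1 + η2
η = 5 + 5 = 10
N = 33 + 22 = 55
log2(10) ≈ 3.3219
V = 55 * 3.3219 = 182.70

182.70


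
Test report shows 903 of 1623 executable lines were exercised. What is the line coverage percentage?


Coverage = covered / total * 100
Coverage = 903 / 1623 * 100
Coverage = 55.64%

55.64%


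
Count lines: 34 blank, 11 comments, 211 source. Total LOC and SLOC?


Total LOC = blank + comment + code
Total LOC = 34 + 11 + 211 = 256
SLOC (source only) = code = 211

Total LOC: 256, SLOC: 211


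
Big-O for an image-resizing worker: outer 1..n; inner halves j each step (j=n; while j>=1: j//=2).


Reasoning: n times log n
Complexity: O(n log n)

O(n log n)


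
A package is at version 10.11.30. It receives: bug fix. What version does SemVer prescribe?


Current: 10.11.30
Change category: 'bug fix' → patch bump
SemVer rule: patch bump → increment PATCH (MAJOR and MINOR unchanged)
New: 10.11.31

10.11.31


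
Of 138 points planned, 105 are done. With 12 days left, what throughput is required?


Formula: Required rate = Remaining points / Days left
Remaining = 138 - 105 = 33 points
Required rate = 33 / 12 = 2.75 points/day

2.75 points/day


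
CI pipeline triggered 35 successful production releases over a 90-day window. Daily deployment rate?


Formula: deployments per day = releases / days
= 35 / 90
= 0.389 deploys/day
(equivalently, 2.72 deploys/week)

0.389 deploys/day


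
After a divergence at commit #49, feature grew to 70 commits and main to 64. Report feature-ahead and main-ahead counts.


Common ancestor: commit #49
feature commits after divergence: 70 - 49 = 21
main commits after divergence: 64 - 49 = 15
feature is 21 commits ahead of main
main is 15 commits ahead of feature

feature ahead: 21, main ahead: 15


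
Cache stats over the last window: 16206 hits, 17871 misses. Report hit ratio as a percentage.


Formula: hit rate = hits / (hits + misses) * 100
hit rate = 16206 / (16206 + 17871) * 100
hit rate = 16206 / 34077 * 100
hit rate = 47.56%

47.56%


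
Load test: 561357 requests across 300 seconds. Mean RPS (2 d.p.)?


Formula: throughput = requests / seconds
throughput = 561357 / 300
throughput = 1871.19 requests/second

1871.19 requests/second


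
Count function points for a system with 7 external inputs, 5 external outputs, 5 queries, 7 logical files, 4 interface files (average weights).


UFP = EI*4 + EO*5 + EQ*4 + ILF*10 + EIF*7
UFP = 7*4 + 5*5 + 5*4 + 7*10 + 4*7
UFP = 28 + 25 + 20 + 70 + 28
UFP = 171

171


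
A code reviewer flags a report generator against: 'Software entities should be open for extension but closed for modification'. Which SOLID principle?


This describes the Open/Closed Principle (OCP)

Open/Closed Principle (OCP)


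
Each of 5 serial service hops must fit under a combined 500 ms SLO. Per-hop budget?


Formula: per_stage = total_budget / stages
per_stage = 500 / 5
per_stage = 100.0 ms

100.0 ms


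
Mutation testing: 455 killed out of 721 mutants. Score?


Mutation score = killed / total * 100
Mutation score = 455 / 721 * 100
Mutation score = 63.11%

63.11%


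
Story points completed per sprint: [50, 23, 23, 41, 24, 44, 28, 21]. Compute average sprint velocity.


Formula: Avg velocity = Total points / Number of sprints
Points: [50, 23, 23, 41, 24, 44, 28, 21]
Sum = 50 + 23 + 23 + 41 + 24 + 44 + 28 + 21 = 254
Avg velocity = 254 / 8 = 31.75 points/sprint

31.75 points/sprint


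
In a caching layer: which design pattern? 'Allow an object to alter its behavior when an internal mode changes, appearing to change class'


This matches the State pattern

State


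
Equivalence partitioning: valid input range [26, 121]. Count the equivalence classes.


Valid range: [26, 121]
Class 1: x < 26 — invalid
Class 2: 26 ≤ x ≤ 121 — valid
Class 3: x > 121 — invalid
Total equivalence classes: 3

3 equivalence classes


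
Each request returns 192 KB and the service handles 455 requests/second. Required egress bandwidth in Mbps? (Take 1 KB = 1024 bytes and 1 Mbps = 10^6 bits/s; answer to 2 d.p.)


Formula: Mbps = payload_bytes * RPS * 8 / 1e6
Payload per request = 192 KB = 192 * 1024 = 196608 bytes
Total bytes/sec = 196608 * 455 = 89456640
Total bits/sec = 89456640 * 8 = 715653120
Mbps = 715653120 / 1e6 = 715.65

715.65 Mbps


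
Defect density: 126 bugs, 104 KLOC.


Defect density = defects / KLOC
Defect density = 126 / 104
Defect density = 1.212 defects/KLOC

1.212 defects/KLOC


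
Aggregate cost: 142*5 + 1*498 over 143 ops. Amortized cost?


Formula: Amortized cost = Total cost / Operations
Total cost = (142 * 5) + (1 * 498)
Total cost = 710 + 498 = 1208
Amortized = 1208 / 143 = 8.4476

8.4476


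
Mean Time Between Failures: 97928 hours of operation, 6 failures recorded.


Formula: MTBF = Total operating time / Number of failures
MTBF = 97928 / 6
MTBF = 16321.33 hours

16321.33 hours


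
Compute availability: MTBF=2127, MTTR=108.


Availability = MTBF / (MTBF + MTTR)
Availability = 2127 / (2127 + 108)
Availability = 2127 / 2235
Availability = 95.1678%

95.1678%


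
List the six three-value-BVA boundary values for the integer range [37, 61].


Range: [37, 61]
Boundaries: just below min, min, min+1, max-1, max, just above max
Values: [36, 37, 38, 60, 61, 62]

[36, 37, 38, 60, 61, 62]


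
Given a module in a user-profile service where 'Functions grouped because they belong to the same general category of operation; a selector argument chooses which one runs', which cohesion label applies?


Reasoning: Grouped by category of activity, not by data or sequence
Type: Logical cohesion

Logical cohesion


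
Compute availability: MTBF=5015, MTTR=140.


Availability = MTBF / (MTBF + MTTR)
Availability = 5015 / (5015 + 140)
Availability = 5015 / 5155
Availability = 97.2842%

97.2842%


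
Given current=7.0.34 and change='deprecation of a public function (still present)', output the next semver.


Current: 7.0.34
Change category: 'deprecation of a public function (still present)' → minor bump
SemVer rule: minor bump → increment MINOR, reset PATCH to 0 (MAJOR unchanged)
New: 7.1.0

7.1.0


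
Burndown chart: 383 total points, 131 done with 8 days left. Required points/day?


Formula: Required rate = Remaining points / Days left
Remaining = 383 - 131 = 252 points
Required rate = 252 / 8 = 31.5 points/day

31.5 points/day


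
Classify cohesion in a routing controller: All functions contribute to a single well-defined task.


Reasoning: Best: single purpose
Type: Functional cohesion

Functional cohesion


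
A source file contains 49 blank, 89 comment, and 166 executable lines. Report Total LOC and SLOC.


Total LOC = blank + comment + code
Total LOC = 49 + 89 + 166 = 304
SLOC (source only) = code = 166

Total LOC: 304, SLOC: 166


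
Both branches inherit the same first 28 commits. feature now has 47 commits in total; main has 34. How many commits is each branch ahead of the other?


Common ancestor: commit #28
feature commits after divergence: 47 - 28 = 19
main commits after divergence: 34 - 28 = 6
feature is 19 commits ahead of main
main is 6 commits ahead of feature

feature ahead: 19, main ahead: 6


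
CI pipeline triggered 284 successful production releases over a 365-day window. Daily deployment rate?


Formula: deployments per day = releases / days
= 284 / 365
= 0.778 deploys/day
(equivalently, 5.45 deploys/week)

0.778 deploys/day


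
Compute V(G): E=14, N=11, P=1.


Formula: V(G) = E - N + 2P
V(G) = 14 - 11 + 2*1
V(G) = 3 + 2
V(G) = 5

5


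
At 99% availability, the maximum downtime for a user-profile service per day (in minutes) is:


Formula: allowed downtime = period * (100 - SLA) / 100
Period (day) = 1440 minutes
Unavailability fraction = (100 - 99.0) / 100
Allowed downtime = 1440 * (100 - 99.0) / 100
Allowed downtime = 14.4 minutes

14.4 minutes


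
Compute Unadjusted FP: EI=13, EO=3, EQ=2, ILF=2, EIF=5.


UFP = EI*4 + EO*5 + EQ*4 + ILF*10 + EIF*7
UFP = 13*4 + 3*5 + 2*4 + 2*10 + 5*7
UFP = 52 + 15 + 8 + 20 + 35
UFP = 130

130


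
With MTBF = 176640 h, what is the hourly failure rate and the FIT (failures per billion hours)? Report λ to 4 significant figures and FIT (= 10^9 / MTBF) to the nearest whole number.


Formula: λ = 1 / MTBF; FIT = λ × 1e9 = 1e9 / MTBF
λ = 1 / 176640 ≈ 5.661e-06 failures/hour
FIT = 1e9 / 176640 ≈ 5661 failures per 1e9 hours (nearest whole number)

λ = 5.661e-06 /h, FIT = 5661


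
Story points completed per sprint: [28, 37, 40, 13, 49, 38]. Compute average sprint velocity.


Formula: Avg velocity = Total points / Number of sprints
Points: [28, 37, 40, 13, 49, 38]
Sum = 28 + 37 + 40 + 13 + 49 + 38 = 205
Avg velocity = 205 / 6 = 34.17 points/sprint

34.17 points/sprint


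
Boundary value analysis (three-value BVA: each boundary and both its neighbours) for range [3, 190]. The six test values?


Range: [3, 190]
Boundaries: just below min, min, min+1, max-1, max, just above max
Values: [2, 3, 4, 189, 190, 191]

[2, 3, 4, 189, 190, 191]


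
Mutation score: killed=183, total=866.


Mutation score = killed / total * 100
Mutation score = 183 / 866 * 100
Mutation score = 21.13%

21.13%


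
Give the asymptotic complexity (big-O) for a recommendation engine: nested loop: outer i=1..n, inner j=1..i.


Reasoning: triangle: n(n+1)/2 ~ n^2/2
Complexity: O(n^2)

O(n^2)


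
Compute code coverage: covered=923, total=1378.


Coverage = covered / total * 100
Coverage = 923 / 1378 * 100
Coverage = 66.98%

66.98%


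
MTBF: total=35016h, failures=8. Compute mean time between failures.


Formula: MTBF = Total operating time / Number of failures
MTBF = 35016 / 8
MTBF = 4377.0 hours

4377.0 hours


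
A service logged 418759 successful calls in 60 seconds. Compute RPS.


Formula: throughput = requests / seconds
throughput = 418759 / 60
throughput = 6979.32 requests/second

6979.32 requests/second


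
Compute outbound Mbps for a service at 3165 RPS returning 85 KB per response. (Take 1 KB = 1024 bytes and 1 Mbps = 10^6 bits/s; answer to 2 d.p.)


Formula: Mbps = payload_bytes * RPS * 8 / 1e6
Payload per request = 85 KB = 85 * 1024 = 87040 bytes
Total bytes/sec = 87040 * 3165 = 275481600
Total bits/sec = 275481600 * 8 = 2203852800
Mbps = 2203852800 / 1e6 = 2203.85

2203.85 Mbps


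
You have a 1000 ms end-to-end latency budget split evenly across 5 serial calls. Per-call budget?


Formula: per_stage = total_budget / stages
per_stage = 1000 / 5
per_stage = 200.0 ms

200.0 ms


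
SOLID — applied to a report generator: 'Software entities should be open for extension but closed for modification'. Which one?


This describes the Open/Closed Principle (OCP)

Open/Closed Principle (OCP)


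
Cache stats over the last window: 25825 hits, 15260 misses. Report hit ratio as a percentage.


Formula: hit rate = hits / (hits + misses) * 100
hit rate = 25825 / (25825 + 15260) * 100
hit rate = 25825 / 41085 * 100
hit rate = 62.86%

62.86%


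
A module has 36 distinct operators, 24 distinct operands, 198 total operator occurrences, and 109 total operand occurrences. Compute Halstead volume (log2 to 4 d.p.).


Formula: V = N * log2(η), where N = N1 + N2 and η = η1 + η2
η = 36 + 24 = 60
N = 198 + 109 = 307
log2(60) ≈ 5.9069
V = 307 * 5.9069 = 1813.42

1813.42


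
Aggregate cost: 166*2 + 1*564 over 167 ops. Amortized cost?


Formula: Amortized cost = Total cost / Operations
Total cost = (166 * 2) + (1 * 564)
Total cost = 332 + 564 = 896
Amortized = 896 / 167 = 5.3653

5.3653


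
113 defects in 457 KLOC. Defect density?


Defect density = defects / KLOC
Defect density = 113 / 457
Defect density = 0.247 defects/KLOC

0.247 defects/KLOC


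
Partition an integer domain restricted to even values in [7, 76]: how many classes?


Constraint: even integers in [7, 76]
Class 1: x < 7 — out-of-range invalid
Class 2: x in [7,76] but odd — wrong type invalid
Class 3: x in [7,76] and even — valid
Class 4: x > 76 — out-of-range invalid
Total equivalence classes: 4

4 equivalence classes


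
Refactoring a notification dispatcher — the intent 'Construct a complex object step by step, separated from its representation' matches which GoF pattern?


This matches the Builder pattern

Builder


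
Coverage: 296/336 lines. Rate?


Coverage = covered / total * 100
Coverage = 296 / 336 * 100
Coverage = 88.1%

88.1%


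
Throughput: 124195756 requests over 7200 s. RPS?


Formula: throughput = requests / seconds
throughput = 124195756 / 7200
throughput = 17249.41 requests/second

17249.41 requests/second


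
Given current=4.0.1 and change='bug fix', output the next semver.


Current: 4.0.1
Change category: 'bug fix' → patch bump
SemVer rule: patch bump → increment PATCH (MAJOR and MINOR unchanged)
New: 4.0.2

4.0.2


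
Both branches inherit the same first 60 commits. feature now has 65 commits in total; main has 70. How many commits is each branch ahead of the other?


Common ancestor: commit #60
feature commits after divergence: 65 - 60 = 5
main commits after divergence: 70 - 60 = 10
feature is 5 commits ahead of main
main is 10 commits ahead of feature

feature ahead: 5, main ahead: 10
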